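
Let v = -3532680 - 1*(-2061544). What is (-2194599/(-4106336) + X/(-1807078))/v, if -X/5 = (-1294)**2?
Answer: -1474799834777/419866143816025088 ≈ -3.5125e-6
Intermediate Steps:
X = -8372180 (X = -5*(-1294)**2 = -5*1674436 = -8372180)
v = -1471136 (v = -3532680 + 2061544 = -1471136)
(-2194599/(-4106336) + X/(-1807078))/v = (-2194599/(-4106336) - 8372180/(-1807078))/(-1471136) = (-2194599*(-1/4106336) - 8372180*(-1/1807078))*(-1/1471136) = (2194599/4106336 + 4186090/903539)*(-1/1471136) = (1474799834777/285402671008)*(-1/1471136) = -1474799834777/419866143816025088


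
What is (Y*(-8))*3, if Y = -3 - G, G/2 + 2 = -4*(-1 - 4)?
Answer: 936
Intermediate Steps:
G = 36 (G = -4 + 2*(-4*(-1 - 4)) = -4 + 2*(-4*(-5)) = -4 + 2*20 = -4 + 40 = 36)
Y = -39 (Y = -3 - 1*36 = -3 - 36 = -39)
(Y*(-8))*3 = -39*(-8)*3 = 312*3 = 936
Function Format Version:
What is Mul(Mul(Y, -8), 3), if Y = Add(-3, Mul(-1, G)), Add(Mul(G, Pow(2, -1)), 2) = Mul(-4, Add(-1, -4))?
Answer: 936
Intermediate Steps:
G = 36 (G = Add(-4, Mul(2, Mul(-4, Add(-1, -4)))) = Add(-4, Mul(2, Mul(-4, -5))) = Add(-4, Mul(2, 20)) = Add(-4, 40) = 36)
Y = -39 (Y = Add(-3, Mul(-1, 36)) = Add(-3, -36) = -39)
Mul(Mul(Y, -8), 3) = Mul(Mul(-39, -8), 3) = Mul(312, 3) = 936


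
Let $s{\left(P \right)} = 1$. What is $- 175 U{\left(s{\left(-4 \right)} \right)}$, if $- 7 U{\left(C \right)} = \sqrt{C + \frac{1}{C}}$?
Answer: $25 \sqrt{2} \approx 35.355$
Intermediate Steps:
$U{\left(C \right)} = - \frac{\sqrt{C + \frac{1}{C}}}{7}$
$- 175 U{\left(s{\left(-4 \right)} \right)} = - 175 \left(- \frac{\sqrt{1 + 1^{-1}}}{7}\right) = - 175 \left(- \frac{\sqrt{1 + 1}}{7}\right) = - 175 \left(- \frac{\sqrt{2}}{7}\right) = 25 \sqrt{2}$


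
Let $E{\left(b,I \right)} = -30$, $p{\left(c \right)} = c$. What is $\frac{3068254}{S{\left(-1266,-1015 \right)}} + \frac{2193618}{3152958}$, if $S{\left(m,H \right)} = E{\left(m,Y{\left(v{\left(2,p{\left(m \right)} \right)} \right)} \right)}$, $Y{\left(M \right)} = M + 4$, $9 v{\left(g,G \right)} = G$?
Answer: $- \frac{806167515566}{7882395} \approx -1.0227 \cdot 10^{5}$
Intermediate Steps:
$v{\left(g,G \right)} = \frac{G}{9}$
$Y{\left(M \right)} = 4 + M$
$S{\left(m,H \right)} = -30$
$\frac{3068254}{S{\left(-1266,-1015 \right)}} + \frac{2193618}{3152958} = \frac{3068254}{-30} + \frac{2193618}{3152958} = 3068254 \left(- \frac{1}{30}\right) + 2193618 \cdot \frac{1}{3152958} = - \frac{1534127}{15} + \frac{365603}{525493} = - \frac{806167515566}{7882395}$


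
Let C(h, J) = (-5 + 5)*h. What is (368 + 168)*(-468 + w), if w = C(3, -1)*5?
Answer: -250848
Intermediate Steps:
C(h, J) = 0 (C(h, J) = 0*h = 0)
w = 0 (w = 0*5 = 0)
(368 + 168)*(-468 + w) = (368 + 168)*(-468 + 0) = 536*(-468) = -250848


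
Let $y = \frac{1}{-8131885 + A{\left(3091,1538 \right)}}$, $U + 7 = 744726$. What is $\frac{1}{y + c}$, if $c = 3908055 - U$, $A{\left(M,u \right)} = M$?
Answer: $\frac{8128794}{25714106696783} \approx 3.1612 \cdot 10^{-7}$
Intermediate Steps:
$U = 744719$ ($U = -7 + 744726 = 744719$)
$c = 3163336$ ($c = 3908055 - 744719 = 3163336$)
$y = - \frac{1}{8128794}$ ($y = \frac{1}{-8131885 + 3091} = \frac{1}{-8128794} = - \frac{1}{8128794} \approx -1.2302 \cdot 10^{-7}$)
$\frac{1}{y + c} = \frac{1}{- \frac{1}{8128794} + 3163336} = \frac{1}{\frac{25714106696783}{8128794}} = \frac{8128794}{25714106696783}$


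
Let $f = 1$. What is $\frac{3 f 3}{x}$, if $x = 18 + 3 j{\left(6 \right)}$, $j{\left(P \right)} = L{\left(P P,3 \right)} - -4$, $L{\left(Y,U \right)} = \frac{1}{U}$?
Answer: $\frac{9}{31} \approx 0.29032$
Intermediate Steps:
$j{\left(P \right)} = \frac{13}{3}$ ($j{\left(P \right)} = \frac{1}{3} - -4 = \frac{1}{3} + 4 = \frac{13}{3}$)
$x = 31$ ($x = 18 + 3 \cdot \frac{13}{3} = 18 + 13 = 31$)
$\frac{3 f 3}{x} = \frac{3 \cdot 1 \cdot 3}{31} = 3 \cdot 3 \cdot \frac{1}{31} = 9 \cdot \frac{1}{31} = \frac{9}{31}$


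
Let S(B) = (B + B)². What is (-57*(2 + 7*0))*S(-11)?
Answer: -55176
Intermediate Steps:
S(B) = 4*B² (S(B) = (2*B)² = 4*B²)
(-57*(2 + 7*0))*S(-11) = (-57*(2 + 7*0))*(4*(-11)²) = (-57*(2 + 0))*(4*121) = -57*2*484 = -114*484 = -55176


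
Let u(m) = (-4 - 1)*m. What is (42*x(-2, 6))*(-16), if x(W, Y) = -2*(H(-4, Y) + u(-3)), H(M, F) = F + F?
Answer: 36288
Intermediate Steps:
H(M, F) = 2*F
u(m) = -5*m
x(W, Y) = -30 - 4*Y (x(W, Y) = -2*(2*Y - 5*(-3)) = -2*(2*Y + 15) = -2*(15 + 2*Y) = -30 - 4*Y)
(42*x(-2, 6))*(-16) = (42*(-30 - 4*6))*(-16) = (42*(-30 - 24))*(-16) = (42*(-54))*(-16) = -2268*(-16) = 36288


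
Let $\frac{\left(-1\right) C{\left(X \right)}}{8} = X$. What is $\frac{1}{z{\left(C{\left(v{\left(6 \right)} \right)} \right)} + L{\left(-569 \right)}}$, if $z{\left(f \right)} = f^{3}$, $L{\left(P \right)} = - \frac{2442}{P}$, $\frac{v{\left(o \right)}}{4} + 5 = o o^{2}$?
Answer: $- \frac{569}{175149768341110} \approx -3.2486 \cdot 10^{-12}$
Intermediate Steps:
$v{\left(o \right)} = -20 + 4 o^{3}$ ($v{\left(o \right)} = -20 + 4 o o^{2} = -20 + 4 o^{3}$)
$C{\left(X \right)} = - 8 X$
$\frac{1}{z{\left(C{\left(v{\left(6 \right)} \right)} \right)} + L{\left(-569 \right)}} = \frac{1}{\left(- 8 \left(-20 + 4 \cdot 6^{3}\right)\right)^{3} - \frac{2442}{-569}} = \frac{1}{\left(- 8 \left(-20 + 4 \cdot 216\right)\right)^{3} - - \frac{2442}{569}} = \frac{1}{\left(- 8 \left(-20 + 864\right)\right)^{3} + \frac{2442}{569}} = \frac{1}{\left(\left(-8\right) 844\right)^{3} + \frac{2442}{569}} = \frac{1}{\left(-6752\right)^{3} + \frac{2442}{569}} = \frac{1}{-307820331008 + \frac{2442}{569}} = \frac{1}{- \frac{175149768341110}{569}} = - \frac{569}{175149768341110}$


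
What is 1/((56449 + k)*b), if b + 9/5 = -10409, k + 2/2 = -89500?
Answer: 5/1720488808 ≈ 2.9062e-9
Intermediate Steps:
k = -89501 (k = -1 - 89500 = -89501)
b = -52054/5 (b = -9/5 - 10409 = -52054/5 ≈ -10411.)
1/((56449 + k)*b) = 1/((56449 - 89501)*(-52054/5)) = -5/52054/(-33052) = -1/33052*(-5/52054) = 5/1720488808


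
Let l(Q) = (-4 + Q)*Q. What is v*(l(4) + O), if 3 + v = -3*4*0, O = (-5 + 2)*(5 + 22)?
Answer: 243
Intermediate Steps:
l(Q) = Q*(-4 + Q)
O = -81 (O = -3*27 = -81)
v = -3 (v = -3 - 3*4*0 = -3 - 12*0 = -3 + 0 = -3)
v*(l(4) + O) = -3*(4*(-4 + 4) - 81) = -3*(4*0 - 81) = -3*(0 - 81) = -3*(-81) = 243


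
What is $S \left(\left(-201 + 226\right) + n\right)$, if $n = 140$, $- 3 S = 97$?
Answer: $-5335$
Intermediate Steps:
$S = - \frac{97}{3}$ ($S = \left(- \frac{1}{3}\right) 97 = - \frac{97}{3} \approx -32.333$)
$S \left(\left(-201 + 226\right) + n\right) = - \frac{97 \left(\left(-201 + 226\right) + 140\right)}{3} = - \frac{97 \left(25 + 140\right)}{3} = \left(- \frac{97}{3}\right) 165 = -5335$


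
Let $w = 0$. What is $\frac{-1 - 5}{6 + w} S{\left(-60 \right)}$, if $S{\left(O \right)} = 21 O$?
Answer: $1260$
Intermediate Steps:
$\frac{-1 - 5}{6 + w} S{\left(-60 \right)} = \frac{-1 - 5}{6 + 0} \cdot 21 \left(-60\right) = - \frac{6}{6} \left(-1260\right) = \left(-6\right) \frac{1}{6} \left(-1260\right) = \left(-1\right) \left(-1260\right) = 1260$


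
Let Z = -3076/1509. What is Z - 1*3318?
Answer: -5009938/1509 ≈ -3320.0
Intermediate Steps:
Z = -3076/1509 (Z = -3076*1/1509 = -3076/1509 ≈ -2.0384)
Z - 1*3318 = -3076/1509 - 1*3318 = -3076/1509 - 3318 = -5009938/1509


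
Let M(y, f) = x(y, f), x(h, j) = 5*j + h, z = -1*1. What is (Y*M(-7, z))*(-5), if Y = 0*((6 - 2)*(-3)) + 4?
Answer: 240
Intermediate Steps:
z = -1
x(h, j) = h + 5*j
M(y, f) = y + 5*f
Y = 4 (Y = 0*(4*(-3)) + 4 = 0*(-12) + 4 = 0 + 4 = 4)
(Y*M(-7, z))*(-5) = (4*(-7 + 5*(-1)))*(-5) = (4*(-7 - 5))*(-5) = (4*(-12))*(-5) = -48*(-5) = 240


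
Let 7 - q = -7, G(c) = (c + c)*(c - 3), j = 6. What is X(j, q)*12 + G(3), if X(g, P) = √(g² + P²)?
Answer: 24*√58 ≈ 182.78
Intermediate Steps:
G(c) = 2*c*(-3 + c) (G(c) = (2*c)*(-3 + c) = 2*c*(-3 + c))
q = 14 (q = 7 - 1*(-7) = 7 + 7 = 14)
X(g, P) = √(P² + g²)
X(j, q)*12 + G(3) = √(14² + 6²)*12 + 2*3*(-3 + 3) = √(196 + 36)*12 + 2*3*0 = √232*12 + 0 = (2*√58)*12 + 0 = 24*√58 + 0 = 24*√58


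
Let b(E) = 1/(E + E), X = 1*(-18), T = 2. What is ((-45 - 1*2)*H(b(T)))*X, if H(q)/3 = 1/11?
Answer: 2538/11 ≈ 230.73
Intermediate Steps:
X = -18
b(E) = 1/(2*E)
H(q) = 3/11
((-45 - 1*2)*H(b(T)))*X = ((-45 - 1*2)*(3/11))*(-18) = ((-45 - 2)*(3/11))*(-18) = -47*3/11*(-18) = -141/11*(-18) = 2538/11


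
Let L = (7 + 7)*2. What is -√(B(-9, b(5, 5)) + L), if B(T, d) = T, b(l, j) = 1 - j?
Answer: -√19 ≈ -4.3589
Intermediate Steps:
L = 28 (L = 14*2 = 28)
-√(B(-9, b(5, 5)) + L) = -√(-9 + 28) = -√19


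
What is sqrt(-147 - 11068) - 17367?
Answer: -17367 + I*sqrt(11215) ≈ -17367.0 + 105.9*I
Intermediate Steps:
sqrt(-147 - 11068) - 17367 = sqrt(-11215) - 17367 = I*sqrt(11215) - 17367 = -17367 + I*sqrt(11215)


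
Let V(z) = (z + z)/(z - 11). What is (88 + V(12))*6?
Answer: 672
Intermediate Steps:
V(z) = 2*z/(-11 + z) (V(z) = (2*z)/(-11 + z) = 2*z/(-11 + z))
(88 + V(12))*6 = (88 + 2*12/(-11 + 12))*6 = (88 + 2*12/1)*6 = (88 + 2*12*1)*6 = (88 + 24)*6 = 112*6 = 672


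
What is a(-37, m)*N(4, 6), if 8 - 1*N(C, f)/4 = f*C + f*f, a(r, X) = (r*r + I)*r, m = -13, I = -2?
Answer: 10520432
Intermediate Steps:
a(r, X) = r*(-2 + r²) (a(r, X) = (r*r - 2)*r = (r² - 2)*r = (-2 + r²)*r = r*(-2 + r²))
N(C, f) = 32 - 4*f² - 4*C*f (N(C, f) = 32 - 4*(f*C + f*f) = 32 - 4*(C*f + f²) = 32 - 4*(f² + C*f) = 32 + (-4*f² - 4*C*f) = 32 - 4*f² - 4*C*f)
a(-37, m)*N(4, 6) = (-37*(-2 + (-37)²))*(32 - 4*6² - 4*4*6) = (-37*(-2 + 1369))*(32 - 4*36 - 96) = (-37*1367)*(32 - 144 - 96) = -50579*(-208) = 10520432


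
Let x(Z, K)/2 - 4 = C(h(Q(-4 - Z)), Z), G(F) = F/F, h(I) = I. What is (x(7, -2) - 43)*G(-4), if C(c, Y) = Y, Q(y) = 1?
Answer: -21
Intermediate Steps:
G(F) = 1
x(Z, K) = 8 + 2*Z
(x(7, -2) - 43)*G(-4) = ((8 + 2*7) - 43)*1 = ((8 + 14) - 43)*1 = (22 - 43)*1 = -21*1 = -21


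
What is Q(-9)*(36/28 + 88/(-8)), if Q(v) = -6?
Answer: 408/7 ≈ 58.286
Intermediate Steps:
Q(-9)*(36/28 + 88/(-8)) = -6*(36/28 + 88/(-8)) = -6*(36*(1/28) + 88*(-⅛)) = -6*(9/7 - 11) = -6*(-68/7) = 408/7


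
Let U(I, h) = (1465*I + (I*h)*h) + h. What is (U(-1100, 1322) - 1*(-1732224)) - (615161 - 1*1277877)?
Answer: -1921667638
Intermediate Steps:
U(I, h) = h + 1465*I + I*h² (U(I, h) = (1465*I + I*h²) + h = h + 1465*I + I*h²)
(U(-1100, 1322) - 1*(-1732224)) - (615161 - 1*1277877) = ((1322 + 1465*(-1100) - 1100*1322²) - 1*(-1732224)) - (615161 - 1*1277877) = ((1322 - 1611500 - 1100*1747684) + 1732224) - (615161 - 1277877) = ((1322 - 1611500 - 1922452400) + 1732224) - 1*(-662716) = (-1924062578 + 1732224) + 662716 = -1922330354 + 662716 = -1921667638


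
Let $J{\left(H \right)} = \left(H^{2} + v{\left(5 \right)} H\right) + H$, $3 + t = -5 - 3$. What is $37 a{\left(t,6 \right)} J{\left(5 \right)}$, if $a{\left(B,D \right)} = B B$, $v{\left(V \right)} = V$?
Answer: $246235$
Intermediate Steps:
$t = -11$ ($t = -3 - 8 = -11$)
$a{\left(B,D \right)} = B^{2}$
$J{\left(H \right)} = H^{2} + 6 H$ ($J{\left(H \right)} = \left(H^{2} + 5 H\right) + H = H^{2} + 6 H$)
$37 a{\left(t,6 \right)} J{\left(5 \right)} = 37 \left(-11\right)^{2} \cdot 5 \left(6 + 5\right) = 37 \cdot 121 \cdot 5 \cdot 11 = 4477 \cdot 55 = 246235$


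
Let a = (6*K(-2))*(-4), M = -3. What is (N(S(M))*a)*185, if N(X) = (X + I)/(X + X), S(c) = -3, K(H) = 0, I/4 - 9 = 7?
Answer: 0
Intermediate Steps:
I = 64 (I = 36 + 4*7 = 36 + 28 = 64)
a = 0 (a = (6*0)*(-4) = 0*(-4) = 0)
N(X) = (64 + X)/(2*X) (N(X) = (X + 64)/(X + X) = (64 + X)/((2*X)) = (64 + X)*(1/(2*X)) = (64 + X)/(2*X))
(N(S(M))*a)*185 = (((½)*(64 - 3)/(-3))*0)*185 = (((½)*(-⅓)*61)*0)*185 = -61/6*0*185 = 0*185 = 0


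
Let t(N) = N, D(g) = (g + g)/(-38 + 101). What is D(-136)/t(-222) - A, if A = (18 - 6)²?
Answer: -1006856/6993 ≈ -143.98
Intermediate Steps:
A = 144 (A = 12² = 144)
D(g) = 2*g/63 (D(g) = (2*g)/63 = (2*g)*(1/63) = 2*g/63)
D(-136)/t(-222) - A = ((2/63)*(-136))/(-222) - 1*144 = -272/63*(-1/222) - 144 = 136/6993 - 144 = -1006856/6993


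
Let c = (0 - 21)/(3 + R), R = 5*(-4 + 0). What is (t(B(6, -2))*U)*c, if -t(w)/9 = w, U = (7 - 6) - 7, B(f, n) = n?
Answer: -2268/17 ≈ -133.41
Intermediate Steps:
R = -20 (R = 5*(-4) = -20)
U = -6 (U = 1 - 7 = -6)
c = 21/17 (c = (0 - 21)/(3 - 20) = -21/(-17) = -21*(-1/17) = 21/17 ≈ 1.2353)
t(w) = -9*w
(t(B(6, -2))*U)*c = (-9*(-2)*(-6))*(21/17) = (18*(-6))*(21/17) = -108*21/17 = -2268/17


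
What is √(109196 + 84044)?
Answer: 2*√48310 ≈ 439.59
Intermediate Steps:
√(109196 + 84044) = √193240 = 2*√48310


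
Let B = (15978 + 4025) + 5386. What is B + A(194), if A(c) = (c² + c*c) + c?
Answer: 100855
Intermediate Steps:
A(c) = c + 2*c² (A(c) = (c² + c²) + c = 2*c² + c = c + 2*c²)
B = 25389 (B = 20003 + 5386 = 25389)
B + A(194) = 25389 + 194*(1 + 2*194) = 25389 + 194*(1 + 388) = 25389 + 194*389 = 25389 + 75466 = 100855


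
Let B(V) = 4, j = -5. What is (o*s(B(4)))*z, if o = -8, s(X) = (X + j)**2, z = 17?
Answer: -136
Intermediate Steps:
s(X) = (-5 + X)**2 (s(X) = (X - 5)**2 = (-5 + X)**2)
(o*s(B(4)))*z = -8*(-5 + 4)**2*17 = -8*(-1)**2*17 = -8*1*17 = -8*17 = -136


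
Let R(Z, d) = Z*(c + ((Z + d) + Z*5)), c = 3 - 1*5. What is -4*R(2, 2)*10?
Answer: -960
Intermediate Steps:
c = -2 (c = 3 - 5 = -2)
R(Z, d) = Z*(-2 + d + 6*Z) (R(Z, d) = Z*(-2 + ((Z + d) + Z*5)) = Z*(-2 + ((Z + d) + 5*Z)) = Z*(-2 + (d + 6*Z)) = Z*(-2 + d + 6*Z))
-4*R(2, 2)*10 = -8*(-2 + 2 + 6*2)*10 = -8*(-2 + 2 + 12)*10 = -8*12*10 = -4*24*10 = -96*10 = -960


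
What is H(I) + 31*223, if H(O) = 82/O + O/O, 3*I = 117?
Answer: 269728/39 ≈ 6916.1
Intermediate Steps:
I = 39 (I = (1/3)*117 = 39)
H(O) = 1 + 82/O (H(O) = 82/O + 1 = 1 + 82/O)
H(I) + 31*223 = (82 + 39)/39 + 31*223 = (1/39)*121 + 6913 = 121/39 + 6913 = 269728/39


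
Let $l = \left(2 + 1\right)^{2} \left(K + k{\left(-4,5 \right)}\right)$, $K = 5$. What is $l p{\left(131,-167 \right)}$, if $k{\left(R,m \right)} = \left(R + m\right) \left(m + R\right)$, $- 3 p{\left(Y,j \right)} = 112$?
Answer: $-2016$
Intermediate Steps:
$p{\left(Y,j \right)} = - \frac{112}{3}$ ($p{\left(Y,j \right)} = \left(- \frac{1}{3}\right) 112 = - \frac{112}{3}$)
$k{\left(R,m \right)} = \left(R + m\right)^{2}$ ($k{\left(R,m \right)} = \left(R + m\right) \left(R + m\right) = \left(R + m\right)^{2}$)
$l = 54$ ($l = \left(2 + 1\right)^{2} \left(5 + \left(-4 + 5\right)^{2}\right) = 3^{2} \left(5 + 1^{2}\right) = 9 \left(5 + 1\right) = 9 \cdot 6 = 54$)
$l p{\left(131,-167 \right)} = 54 \left(- \frac{112}{3}\right) = -2016$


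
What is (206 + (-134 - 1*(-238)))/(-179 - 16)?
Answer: -62/39 ≈ -1.5897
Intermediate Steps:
(206 + (-134 - 1*(-238)))/(-179 - 16) = (206 + (-134 + 238))/(-195) = (206 + 104)*(-1/195) = 310*(-1/195) = -62/39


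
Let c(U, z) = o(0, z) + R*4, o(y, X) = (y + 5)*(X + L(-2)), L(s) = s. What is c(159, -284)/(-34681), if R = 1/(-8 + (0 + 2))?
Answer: 4292/104043 ≈ 0.041252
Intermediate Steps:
R = -⅙ (R = 1/(-8 + 2) = 1/(-6) = -⅙ ≈ -0.16667)
o(y, X) = (-2 + X)*(5 + y) (o(y, X) = (y + 5)*(X - 2) = (5 + y)*(-2 + X) = (-2 + X)*(5 + y))
c(U, z) = -32/3 + 5*z (c(U, z) = (-10 - 2*0 + 5*z + z*0) - ⅙*4 = (-10 + 0 + 5*z + 0) - ⅔ = (-10 + 5*z) - ⅔ = -32/3 + 5*z)
c(159, -284)/(-34681) = (-32/3 + 5*(-284))/(-34681) = (-32/3 - 1420)*(-1/34681) = -4292/3*(-1/34681) = 4292/104043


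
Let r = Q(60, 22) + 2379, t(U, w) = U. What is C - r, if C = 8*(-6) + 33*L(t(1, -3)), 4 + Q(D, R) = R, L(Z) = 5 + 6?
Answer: -2082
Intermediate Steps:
L(Z) = 11
Q(D, R) = -4 + R
r = 2397 (r = (-4 + 22) + 2379 = 18 + 2379 = 2397)
C = 315 (C = 8*(-6) + 33*11 = -48 + 363 = 315)
C - r = 315 - 1*2397 = 315 - 2397 = -2082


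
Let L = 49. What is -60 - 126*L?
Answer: -6234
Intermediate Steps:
-60 - 126*L = -60 - 126*49 = -60 - 6174 = -6234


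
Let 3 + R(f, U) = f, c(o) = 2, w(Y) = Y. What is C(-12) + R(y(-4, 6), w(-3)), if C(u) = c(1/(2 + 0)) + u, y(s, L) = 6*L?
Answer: 23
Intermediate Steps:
R(f, U) = -3 + f
C(u) = 2 + u
C(-12) + R(y(-4, 6), w(-3)) = (2 - 12) + (-3 + 6*6) = -10 + (-3 + 36) = -10 + 33 = 23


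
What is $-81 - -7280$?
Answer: $7199$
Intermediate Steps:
$-81 - -7280 = -81 + 7280 = 7199$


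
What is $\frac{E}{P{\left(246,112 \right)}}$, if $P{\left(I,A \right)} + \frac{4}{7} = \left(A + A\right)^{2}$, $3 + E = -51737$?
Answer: $- \frac{90545}{87807} \approx -1.0312$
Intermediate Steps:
$E = -51740$ ($E = -3 - 51737 = -51740$)
$P{\left(I,A \right)} = - \frac{4}{7} + 4 A^{2}$ ($P{\left(I,A \right)} = - \frac{4}{7} + \left(A + A\right)^{2} = - \frac{4}{7} + \left(2 A\right)^{2} = - \frac{4}{7} + 4 A^{2}$)
$\frac{E}{P{\left(246,112 \right)}} = - \frac{51740}{- \frac{4}{7} + 4 \cdot 112^{2}} = - \frac{51740}{- \frac{4}{7} + 4 \cdot 12544} = - \frac{51740}{- \frac{4}{7} + 50176} = - \frac{51740}{\frac{351228}{7}} = \left(-51740\right) \frac{7}{351228} = - \frac{90545}{87807}$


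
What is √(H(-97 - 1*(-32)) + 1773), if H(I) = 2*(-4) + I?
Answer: 10*√17 ≈ 41.231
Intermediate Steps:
H(I) = -8 + I
√(H(-97 - 1*(-32)) + 1773) = √((-8 + (-97 - 1*(-32))) + 1773) = √((-8 + (-97 + 32)) + 1773) = √((-8 - 65) + 1773) = √(-73 + 1773) = √1700 = 10*√17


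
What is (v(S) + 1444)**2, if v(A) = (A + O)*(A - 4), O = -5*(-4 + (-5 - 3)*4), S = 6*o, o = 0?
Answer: 524176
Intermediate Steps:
S = 0 (S = 6*0 = 0)
O = 180 (O = -5*(-4 - 8*4) = -5*(-4 - 32) = -5*(-36) = 180)
v(A) = (-4 + A)*(180 + A) (v(A) = (A + 180)*(A - 4) = (180 + A)*(-4 + A) = (-4 + A)*(180 + A))
(v(S) + 1444)**2 = ((-720 + 0**2 + 176*0) + 1444)**2 = ((-720 + 0 + 0) + 1444)**2 = (-720 + 1444)**2 = 724**2 = 524176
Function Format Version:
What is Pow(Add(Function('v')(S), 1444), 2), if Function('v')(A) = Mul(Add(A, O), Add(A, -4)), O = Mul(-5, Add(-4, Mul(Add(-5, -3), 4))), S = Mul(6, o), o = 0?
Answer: 524176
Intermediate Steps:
S = 0 (S = Mul(6, 0) = 0)
O = 180 (O = Mul(-5, Add(-4, Mul(-8, 4))) = Mul(-5, Add(-4, -32)) = Mul(-5, -36) = 180)
Function('v')(A) = Mul(Add(-4, A), Add(180, A)) (Function('v')(A) = Mul(Add(A, 180), Add(A, -4)) = Mul(Add(180, A), Add(-4, A)) = Mul(Add(-4, A), Add(180, A)))
Pow(Add(Function('v')(S), 1444), 2) = Pow(Add(Add(-720, Pow(0, 2), Mul(176, 0)), 1444), 2) = Pow(Add(Add(-720, 0, 0), 1444), 2) = Pow(Add(-720, 1444), 2) = Pow(724, 2) = 524176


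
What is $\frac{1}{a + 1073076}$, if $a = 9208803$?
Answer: $\frac{1}{10281879} \approx 9.7259 \cdot 10^{-8}$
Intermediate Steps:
$\frac{1}{a + 1073076} = \frac{1}{9208803 + 1073076} = \frac{1}{10281879}$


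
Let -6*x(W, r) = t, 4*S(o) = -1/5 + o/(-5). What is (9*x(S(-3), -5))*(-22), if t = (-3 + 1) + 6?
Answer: 132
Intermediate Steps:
S(o) = -1/20 - o/20 (S(o) = (-1/5 + o/(-5))/4 = (-1*1/5 + o*(-1/5))/4 = (-1/5 - o/5)/4 = -1/20 - o/20)
t = 4 (t = -2 + 6 = 4)
x(W, r) = -2/3 (x(W, r) = -1/6*4 = -2/3)
(9*x(S(-3), -5))*(-22) = (9*(-2/3))*(-22) = -6*(-22) = 132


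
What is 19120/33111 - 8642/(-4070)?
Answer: 181981831/67380885 ≈ 2.7008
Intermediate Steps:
19120/33111 - 8642/(-4070) = 19120*(1/33111) - 8642*(-1/4070) = 19120/33111 + 4321/2035 = 181981831/67380885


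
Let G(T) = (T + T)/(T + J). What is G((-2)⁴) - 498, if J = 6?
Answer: -5462/11 ≈ -496.55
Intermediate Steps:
G(T) = 2*T/(6 + T) (G(T) = (T + T)/(T + 6) = (2*T)/(6 + T) = 2*T/(6 + T))
G((-2)⁴) - 498 = 2*(-2)⁴/(6 + (-2)⁴) - 498 = 2*16/(6 + 16) - 498 = 2*16/22 - 498 = 2*16*(1/22) - 498 = 16/11 - 498 = -5462/11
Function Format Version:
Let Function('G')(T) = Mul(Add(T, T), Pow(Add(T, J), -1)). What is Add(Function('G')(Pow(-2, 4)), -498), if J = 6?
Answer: Rational(-5462, 11) ≈ -496.55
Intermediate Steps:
Function('G')(T) = Mul(2, T, Pow(Add(6, T), -1)) (Function('G')(T) = Mul(Add(T, T), Pow(Add(T, 6), -1)) = Mul(Mul(2, T), Pow(Add(6, T), -1)) = Mul(2, T, Pow(Add(6, T), -1)))
Add(Function('G')(Pow(-2, 4)), -498) = Add(Mul(2, Pow(-2, 4), Pow(Add(6, Pow(-2, 4)), -1)), -498) = Add(Mul(2, 16, Pow(Add(6, 16), -1)), -498) = Add(Mul(2, 16, Pow(22, -1)), -498) = Add(Mul(2, 16, Rational(1, 22)), -498) = Add(Rational(16, 11), -498) = Rational(-5462, 11)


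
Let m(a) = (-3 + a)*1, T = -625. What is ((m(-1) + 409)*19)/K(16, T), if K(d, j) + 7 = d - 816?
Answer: -2565/269 ≈ -9.5353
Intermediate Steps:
m(a) = -3 + a
K(d, j) = -823 + d (K(d, j) = -7 + (d - 816) = -7 + (-816 + d) = -823 + d)
((m(-1) + 409)*19)/K(16, T) = (((-3 - 1) + 409)*19)/(-823 + 16) = ((-4 + 409)*19)/(-807) = (405*19)*(-1/807) = 7695*(-1/807) = -2565/269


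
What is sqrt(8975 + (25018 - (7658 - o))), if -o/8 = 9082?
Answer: I*sqrt(46321) ≈ 215.22*I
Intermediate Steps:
o = -72656 (o = -8*9082 = -72656)
sqrt(8975 + (25018 - (7658 - o))) = sqrt(8975 + (25018 - (7658 - 1*(-72656)))) = sqrt(8975 + (25018 - (7658 + 72656))) = sqrt(8975 + (25018 - 1*80314)) = sqrt(8975 + (25018 - 80314)) = sqrt(8975 - 55296) = sqrt(-46321) = I*sqrt(46321)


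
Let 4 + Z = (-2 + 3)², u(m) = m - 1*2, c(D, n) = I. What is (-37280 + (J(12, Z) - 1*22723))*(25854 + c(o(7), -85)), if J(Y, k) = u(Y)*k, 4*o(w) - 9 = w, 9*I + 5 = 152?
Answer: -1553073721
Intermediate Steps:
I = 49/3 (I = -5/9 + (⅑)*152 = -5/9 + 152/9 = 49/3 ≈ 16.333)
o(w) = 9/4 + w/4
c(D, n) = 49/3
u(m) = -2 + m (u(m) = m - 2 = -2 + m)
Z = -3 (Z = -4 + (-2 + 3)² = -4 + 1² = -4 + 1 = -3)
J(Y, k) = k*(-2 + Y) (J(Y, k) = (-2 + Y)*k = k*(-2 + Y))
(-37280 + (J(12, Z) - 1*22723))*(25854 + c(o(7), -85)) = (-37280 + (-3*(-2 + 12) - 1*22723))*(25854 + 49/3) = (-37280 + (-3*10 - 22723))*(77611/3) = (-37280 + (-30 - 22723))*(77611/3) = (-37280 - 22753)*(77611/3) = -60033*77611/3 = -1553073721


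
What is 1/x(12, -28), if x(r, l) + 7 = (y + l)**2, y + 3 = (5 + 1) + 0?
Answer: 1/618 ≈ 0.0016181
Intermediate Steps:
y = 3 (y = -3 + ((5 + 1) + 0) = -3 + (6 + 0) = -3 + 6 = 3)
x(r, l) = -7 + (3 + l)**2
1/x(12, -28) = 1/(-7 + (3 - 28)**2) = 1/(-7 + (-25)**2) = 1/(-7 + 625) = 1/618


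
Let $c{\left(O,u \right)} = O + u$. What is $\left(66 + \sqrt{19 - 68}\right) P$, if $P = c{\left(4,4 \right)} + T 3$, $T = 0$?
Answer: $528 + 56 i \approx 528.0 + 56.0 i$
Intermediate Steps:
$P = 8$ ($P = \left(4 + 4\right) + 0 \cdot 3 = 8 + 0 = 8$)
$\left(66 + \sqrt{19 - 68}\right) P = \left(66 + \sqrt{19 - 68}\right) 8 = \left(66 + \sqrt{-49}\right) 8 = \left(66 + 7 i\right) 8 = 528 + 56 i$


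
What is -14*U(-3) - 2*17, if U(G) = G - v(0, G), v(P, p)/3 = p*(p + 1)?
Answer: 260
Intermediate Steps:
v(P, p) = 3*p*(1 + p) (v(P, p) = 3*(p*(p + 1)) = 3*(p*(1 + p)) = 3*p*(1 + p))
U(G) = G - 3*G*(1 + G)
-14*U(-3) - 2*17 = -(-42)*(-2 - 3*(-3)) - 2*17 = -(-42)*(-2 + 9) - 34 = -(-42)*7 - 34 = -14*(-21) - 34 = 294 - 34 = 260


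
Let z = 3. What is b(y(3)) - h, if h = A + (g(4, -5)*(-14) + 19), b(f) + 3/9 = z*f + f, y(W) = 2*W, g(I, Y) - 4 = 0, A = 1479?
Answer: -4255/3 ≈ -1418.3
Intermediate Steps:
g(I, Y) = 4 (g(I, Y) = 4 + 0 = 4)
b(f) = -1/3 + 4*f (b(f) = -1/3 + (3*f + f) = -1/3 + 4*f)
h = 1442 (h = 1479 + (4*(-14) + 19) = 1479 + (-56 + 19) = 1479 - 37 = 1442)
b(y(3)) - h = (-1/3 + 4*(2*3)) - 1*1442 = (-1/3 + 4*6) - 1442 = (-1/3 + 24) - 1442 = 71/3 - 1442 = -4255/3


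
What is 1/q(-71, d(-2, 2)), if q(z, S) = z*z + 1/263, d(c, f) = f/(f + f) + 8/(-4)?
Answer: 263/1325784 ≈ 0.00019837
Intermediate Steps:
d(c, f) = -3/2 (d(c, f) = f/((2*f)) + 8*(-¼) = f*(1/(2*f)) - 2 = ½ - 2 = -3/2)
q(z, S) = 1/263 + z² (q(z, S) = z² + 1/263 = 1/263 + z²)
1/q(-71, d(-2, 2)) = 1/(1/263 + (-71)²) = 1/(1/263 + 5041) = 1/(1325784/263) = 263/1325784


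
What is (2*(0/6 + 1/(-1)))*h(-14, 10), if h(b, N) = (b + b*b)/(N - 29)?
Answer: 364/19 ≈ 19.158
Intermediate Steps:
h(b, N) = (b + b²)/(-29 + N)
(2*(0/6 + 1/(-1)))*h(-14, 10) = (2*(0/6 + 1/(-1)))*(-14*(1 - 14)/(-29 + 10)) = (2*(0*(⅙) + 1*(-1)))*(-14*(-13)/(-19)) = (2*(0 - 1))*(-14*(-1/19)*(-13)) = (2*(-1))*(-182/19) = -2*(-182/19) = 364/19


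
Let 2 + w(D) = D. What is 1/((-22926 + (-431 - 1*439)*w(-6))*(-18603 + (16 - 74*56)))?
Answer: 1/362923146 ≈ 2.7554e-9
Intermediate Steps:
w(D) = -2 + D
1/((-22926 + (-431 - 1*439)*w(-6))*(-18603 + (16 - 74*56))) = 1/((-22926 + (-431 - 1*439)*(-2 - 6))*(-18603 + (16 - 74*56))) = 1/((-22926 + (-431 - 439)*(-8))*(-18603 + (16 - 4144))) = 1/((-22926 - 870*(-8))*(-18603 - 4128)) = 1/((-22926 + 6960)*(-22731)) = 1/(-15966*(-22731)) = 1/362923146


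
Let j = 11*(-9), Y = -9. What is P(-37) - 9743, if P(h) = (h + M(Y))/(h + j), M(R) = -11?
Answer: -165625/17 ≈ -9742.6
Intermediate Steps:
j = -99
P(h) = (-11 + h)/(-99 + h) (P(h) = (h - 11)/(h - 99) = (-11 + h)/(-99 + h))
P(-37) - 9743 = (-11 - 37)/(-99 - 37) - 9743 = -48/(-136) - 9743 = -1/136*(-48) - 9743 = 6/17 - 9743 = -165625/17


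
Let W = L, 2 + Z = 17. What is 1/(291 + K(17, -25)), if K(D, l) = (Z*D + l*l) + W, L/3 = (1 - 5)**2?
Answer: 1/1219 ≈ 0.00082034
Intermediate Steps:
Z = 15 (Z = -2 + 17 = 15)
L = 48 (L = 3*(1 - 5)**2 = 3*(-4)**2 = 3*16 = 48)
W = 48
K(D, l) = 48 + l**2 + 15*D (K(D, l) = (15*D + l*l) + 48 = (15*D + l**2) + 48 = (l**2 + 15*D) + 48 = 48 + l**2 + 15*D)
1/(291 + K(17, -25)) = 1/(291 + (48 + (-25)**2 + 15*17)) = 1/(291 + (48 + 625 + 255)) = 1/(291 + 928) = 1/1219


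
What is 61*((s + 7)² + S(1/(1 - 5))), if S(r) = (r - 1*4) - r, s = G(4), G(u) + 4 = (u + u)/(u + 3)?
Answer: 39345/49 ≈ 802.96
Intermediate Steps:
G(u) = -4 + 2*u/(3 + u) (G(u) = -4 + (u + u)/(u + 3) = -4 + (2*u)/(3 + u) = -4 + 2*u/(3 + u))
s = -20/7 (s = 2*(-6 - 1*4)/(3 + 4) = 2*(-6 - 4)/7 = 2*(⅐)*(-10) = -20/7 ≈ -2.8571)
S(r) = -4 (S(r) = (r - 4) - r = (-4 + r) - r = -4)
61*((s + 7)² + S(1/(1 - 5))) = 61*((-20/7 + 7)² - 4) = 61*((29/7)² - 4) = 61*(841/49 - 4) = 61*(645/49) = 39345/49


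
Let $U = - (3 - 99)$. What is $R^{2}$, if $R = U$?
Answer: $9216$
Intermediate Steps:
$U = 96$ ($U = - (3 - 99) = \left(-1\right) \left(-96\right) = 96$)
$R = 96$
$R^{2} = 96^{2} = 9216$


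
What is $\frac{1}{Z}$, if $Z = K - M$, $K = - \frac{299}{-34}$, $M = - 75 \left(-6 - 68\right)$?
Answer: $- \frac{34}{188401} \approx -0.00018047$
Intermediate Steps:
$M = 5550$ ($M = \left(-75\right) \left(-74\right) = 5550$)
$K = \frac{299}{34}$ ($K = \left(-299\right) \left(- \frac{1}{34}\right) = \frac{299}{34} \approx 8.7941$)
$Z = - \frac{188401}{34}$ ($Z = \frac{299}{34} - 5550 = - \frac{188401}{34} \approx -5541.2$)
$\frac{1}{Z} = \frac{1}{- \frac{188401}{34}} = - \frac{34}{188401}$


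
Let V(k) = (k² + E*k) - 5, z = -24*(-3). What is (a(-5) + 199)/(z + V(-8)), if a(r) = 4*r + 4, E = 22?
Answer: -61/15 ≈ -4.0667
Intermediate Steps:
z = 72
V(k) = -5 + k² + 22*k (V(k) = (k² + 22*k) - 5 = -5 + k² + 22*k)
a(r) = 4 + 4*r
(a(-5) + 199)/(z + V(-8)) = ((4 + 4*(-5)) + 199)/(72 + (-5 + (-8)² + 22*(-8))) = ((4 - 20) + 199)/(72 + (-5 + 64 - 176)) = (-16 + 199)/(72 - 117) = 183/(-45) = 183*(-1/45) = -61/15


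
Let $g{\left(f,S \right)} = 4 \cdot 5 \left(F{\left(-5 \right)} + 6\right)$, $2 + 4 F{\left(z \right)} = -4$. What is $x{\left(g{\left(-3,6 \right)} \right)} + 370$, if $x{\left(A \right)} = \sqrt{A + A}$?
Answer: $370 + 6 \sqrt{5} \approx 383.42$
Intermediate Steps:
$F{\left(z \right)} = - \frac{3}{2}$ ($F{\left(z \right)} = - \frac{1}{2} + \frac{1}{4} \left(-4\right) = - \frac{1}{2} - 1 = - \frac{3}{2}$)
$g{\left(f,S \right)} = 90$ ($g{\left(f,S \right)} = 4 \cdot 5 \left(- \frac{3}{2} + 6\right) = 20 \cdot \frac{9}{2} = 90$)
$x{\left(A \right)} = \sqrt{2} \sqrt{A}$ ($x{\left(A \right)} = \sqrt{2 A} = \sqrt{2} \sqrt{A}$)
$x{\left(g{\left(-3,6 \right)} \right)} + 370 = \sqrt{2} \sqrt{90} + 370 = \sqrt{2} \cdot 3 \sqrt{10} + 370 = 6 \sqrt{5} + 370 = 370 + 6 \sqrt{5}$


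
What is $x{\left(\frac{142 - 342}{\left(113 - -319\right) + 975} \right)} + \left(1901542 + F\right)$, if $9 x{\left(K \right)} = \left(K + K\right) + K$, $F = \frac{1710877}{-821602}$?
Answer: $\frac{6594506122176547}{3467982042} \approx 1.9015 \cdot 10^{6}$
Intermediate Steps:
$F = - \frac{1710877}{821602}$ ($F = 1710877 \left(- \frac{1}{821602}\right) = - \frac{1710877}{821602} \approx -2.0824$)
$x{\left(K \right)} = \frac{K}{3}$ ($x{\left(K \right)} = \frac{\left(K + K\right) + K}{9} = \frac{2 K + K}{9} = \frac{3 K}{9} = \frac{K}{3}$)
$x{\left(\frac{142 - 342}{\left(113 - -319\right) + 975} \right)} + \left(1901542 + F\right) = \frac{\left(142 - 342\right) \frac{1}{\left(113 - -319\right) + 975}}{3} + \left(1901542 - \frac{1710877}{821602}\right) = \frac{\left(-200\right) \frac{1}{\left(113 + 319\right) + 975}}{3} + \frac{1562308999407}{821602} = \frac{\left(-200\right) \frac{1}{432 + 975}}{3} + \frac{1562308999407}{821602} = \frac{\left(-200\right) \frac{1}{1407}}{3} + \frac{1562308999407}{821602} = \frac{1}{3} \left(- \frac{200}{1407}\right) + \frac{1562308999407}{821602} = - \frac{200}{4221} + \frac{1562308999407}{821602} = \frac{6594506122176547}{3467982042}$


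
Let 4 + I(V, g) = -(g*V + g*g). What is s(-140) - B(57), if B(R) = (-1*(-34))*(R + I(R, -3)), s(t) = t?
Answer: -7450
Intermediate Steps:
I(V, g) = -4 - g² - V*g (I(V, g) = -4 - (g*V + g*g) = -4 - (V*g + g²) = -4 - (g² + V*g) = -4 + (-g² - V*g) = -4 - g² - V*g)
B(R) = -442 + 136*R (B(R) = (-1*(-34))*(R + (-4 - 1*(-3)² - 1*R*(-3))) = 34*(R + (-4 - 1*9 + 3*R)) = 34*(R + (-4 - 9 + 3*R)) = 34*(R + (-13 + 3*R)) = 34*(-13 + 4*R) = -442 + 136*R)
s(-140) - B(57) = -140 - (-442 + 136*57) = -140 - (-442 + 7752) = -140 - 1*7310 = -140 - 7310 = -7450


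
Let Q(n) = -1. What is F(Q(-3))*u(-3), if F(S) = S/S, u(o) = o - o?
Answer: 0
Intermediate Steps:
u(o) = 0
F(S) = 1
F(Q(-3))*u(-3) = 1*0 = 0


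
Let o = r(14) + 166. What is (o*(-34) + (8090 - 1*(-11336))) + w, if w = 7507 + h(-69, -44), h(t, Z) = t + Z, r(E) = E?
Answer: 20700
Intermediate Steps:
h(t, Z) = Z + t
o = 180 (o = 14 + 166 = 180)
w = 7394 (w = 7507 + (-44 - 69) = 7507 - 113 = 7394)
(o*(-34) + (8090 - 1*(-11336))) + w = (180*(-34) + (8090 - 1*(-11336))) + 7394 = (-6120 + (8090 + 11336)) + 7394 = (-6120 + 19426) + 7394 = 13306 + 7394 = 20700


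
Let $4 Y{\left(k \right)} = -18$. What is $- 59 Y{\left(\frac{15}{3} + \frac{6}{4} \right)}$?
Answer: $\frac{531}{2} \approx 265.5$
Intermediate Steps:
$Y{\left(k \right)} = - \frac{9}{2}$ ($Y{\left(k \right)} = \frac{1}{4} \left(-18\right) = - \frac{9}{2}$)
$- 59 Y{\left(\frac{15}{3} + \frac{6}{4} \right)} = \left(-59\right) \left(- \frac{9}{2}\right) = \frac{531}{2}$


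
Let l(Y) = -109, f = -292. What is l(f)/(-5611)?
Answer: 109/5611 ≈ 0.019426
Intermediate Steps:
l(f)/(-5611) = -109/(-5611) = -109*(-1/5611) = 109/5611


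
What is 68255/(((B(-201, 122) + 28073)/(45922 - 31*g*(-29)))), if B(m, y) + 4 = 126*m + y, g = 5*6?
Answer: 995048692/573 ≈ 1.7366e+6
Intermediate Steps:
g = 30
B(m, y) = -4 + y + 126*m (B(m, y) = -4 + (126*m + y) = -4 + (y + 126*m) = -4 + y + 126*m)
68255/(((B(-201, 122) + 28073)/(45922 - 31*g*(-29)))) = 68255/((((-4 + 122 + 126*(-201)) + 28073)/(45922 - 31*30*(-29)))) = 68255/((((-4 + 122 - 25326) + 28073)/(45922 - 930*(-29)))) = 68255/(((-25208 + 28073)/(45922 + 26970))) = 68255/((2865/72892)) = 68255/((2865*(1/72892))) = 68255/(2865/72892) = 68255*(72892/2865) = 995048692/573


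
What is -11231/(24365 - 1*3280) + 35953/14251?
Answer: 598016024/300482335 ≈ 1.9902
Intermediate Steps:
-11231/(24365 - 1*3280) + 35953/14251 = -11231/(24365 - 3280) + 35953*(1/14251) = -11231/21085 + 35953/14251 = 598016024/300482335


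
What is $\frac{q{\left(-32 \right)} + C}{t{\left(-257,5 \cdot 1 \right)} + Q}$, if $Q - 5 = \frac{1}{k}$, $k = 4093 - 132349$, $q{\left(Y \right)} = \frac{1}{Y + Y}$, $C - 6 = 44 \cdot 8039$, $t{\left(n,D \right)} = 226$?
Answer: $\frac{45366966828}{29627135} \approx 1531.3$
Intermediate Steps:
$C = 353722$ ($C = 6 + 44 \cdot 8039 = 6 + 353716 = 353722$)
$q{\left(Y \right)} = \frac{1}{2 Y}$
$k = -128256$ ($k = 4093 - 132349 = -128256$)
$Q = \frac{641279}{128256}$ ($Q = 5 + \frac{1}{-128256} = 5 - \frac{1}{128256} = \frac{641279}{128256} \approx 5.0$)
$\frac{q{\left(-32 \right)} + C}{t{\left(-257,5 \cdot 1 \right)} + Q} = \frac{\frac{1}{2 \left(-32\right)} + 353722}{226 + \frac{641279}{128256}} = \frac{\frac{1}{2} \left(- \frac{1}{32}\right) + 353722}{\frac{29627135}{128256}} = \left(- \frac{1}{64} + 353722\right) \frac{128256}{29627135} = \frac{22638207}{64} \cdot \frac{128256}{29627135} = \frac{45366966828}{29627135}$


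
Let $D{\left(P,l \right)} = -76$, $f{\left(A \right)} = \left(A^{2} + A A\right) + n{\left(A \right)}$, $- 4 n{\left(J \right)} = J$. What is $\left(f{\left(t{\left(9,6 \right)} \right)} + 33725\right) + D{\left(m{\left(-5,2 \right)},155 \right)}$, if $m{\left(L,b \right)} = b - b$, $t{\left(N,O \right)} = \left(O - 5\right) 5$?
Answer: $\frac{134791}{4} \approx 33698.0$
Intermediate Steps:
$t{\left(N,O \right)} = -25 + 5 O$ ($t{\left(N,O \right)} = \left(-5 + O\right) 5 = -25 + 5 O$)
$m{\left(L,b \right)} = 0$
$n{\left(J \right)} = - \frac{J}{4}$
$f{\left(A \right)} = 2 A^{2} - \frac{A}{4}$ ($f{\left(A \right)} = \left(A^{2} + A A\right) - \frac{A}{4} = \left(A^{2} + A^{2}\right) - \frac{A}{4} = 2 A^{2} - \frac{A}{4}$)
$\left(f{\left(t{\left(9,6 \right)} \right)} + 33725\right) + D{\left(m{\left(-5,2 \right)},155 \right)} = \left(\frac{\left(-25 + 5 \cdot 6\right) \left(-1 + 8 \left(-25 + 5 \cdot 6\right)\right)}{4} + 33725\right) - 76 = \left(\frac{\left(-25 + 30\right) \left(-1 + 8 \left(-25 + 30\right)\right)}{4} + 33725\right) - 76 = \left(\frac{1}{4} \cdot 5 \left(-1 + 8 \cdot 5\right) + 33725\right) - 76 = \left(\frac{1}{4} \cdot 5 \left(-1 + 40\right) + 33725\right) - 76 = \left(\frac{1}{4} \cdot 5 \cdot 39 + 33725\right) - 76 = \left(\frac{195}{4} + 33725\right) - 76 = \frac{135095}{4} - 76 = \frac{134791}{4}$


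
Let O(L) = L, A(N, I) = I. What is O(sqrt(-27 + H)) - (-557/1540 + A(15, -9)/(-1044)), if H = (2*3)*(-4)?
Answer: 3942/11165 + I*sqrt(51) ≈ 0.35307 + 7.1414*I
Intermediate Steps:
H = -24 (H = 6*(-4) = -24)
O(sqrt(-27 + H)) - (-557/1540 + A(15, -9)/(-1044)) = sqrt(-27 - 24) - (-557/1540 - 9/(-1044)) = sqrt(-51) - (-557*1/1540 - 9*(-1/1044)) = I*sqrt(51) - (-557/1540 + 1/116) = I*sqrt(51) - 1*(-3942/11165) = I*sqrt(51) + 3942/11165 = 3942/11165 + I*sqrt(51)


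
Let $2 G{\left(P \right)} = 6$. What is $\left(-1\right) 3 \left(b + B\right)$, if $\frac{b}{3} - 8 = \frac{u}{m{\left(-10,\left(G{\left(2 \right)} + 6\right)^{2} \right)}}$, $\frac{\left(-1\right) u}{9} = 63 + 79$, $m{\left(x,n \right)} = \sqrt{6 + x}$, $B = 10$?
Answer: $-102 - 5751 i \approx -102.0 - 5751.0 i$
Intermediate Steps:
$G{\left(P \right)} = 3$ ($G{\left(P \right)} = \frac{1}{2} \cdot 6 = 3$)
$u = -1278$ ($u = - 9 \left(63 + 79\right) = \left(-9\right) 142 = -1278$)
$b = 24 + 1917 i$ ($b = 24 + 3 \left(- \frac{1278}{\sqrt{6 - 10}}\right) = 24 + 3 \left(- \frac{1278}{\sqrt{-4}}\right) = 24 + 3 \left(- \frac{1278}{2 i}\right) = 24 + 3 \left(- 1278 \left(- \frac{i}{2}\right)\right) = 24 + 3 \cdot 639 i = 24 + 1917 i \approx 24.0 + 1917.0 i$)
$\left(-1\right) 3 \left(b + B\right) = \left(-1\right) 3 \left(\left(24 + 1917 i\right) + 10\right) = - 3 \left(34 + 1917 i\right) = -102 - 5751 i$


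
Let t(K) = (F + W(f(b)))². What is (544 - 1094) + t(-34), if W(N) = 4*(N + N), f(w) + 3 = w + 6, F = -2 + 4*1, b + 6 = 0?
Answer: -66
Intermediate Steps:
b = -6 (b = -6 + 0 = -6)
F = 2 (F = -2 + 4 = 2)
f(w) = 3 + w (f(w) = -3 + (w + 6) = -3 + (6 + w) = 3 + w)
W(N) = 8*N (W(N) = 4*(2*N) = 8*N)
t(K) = 484 (t(K) = (2 + 8*(3 - 6))² = (2 + 8*(-3))² = (2 - 24)² = (-22)² = 484)
(544 - 1094) + t(-34) = (544 - 1094) + 484 = -550 + 484 = -66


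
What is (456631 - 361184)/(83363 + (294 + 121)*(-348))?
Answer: -95447/61057 ≈ -1.5632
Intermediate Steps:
(456631 - 361184)/(83363 + (294 + 121)*(-348)) = 95447/(83363 + 415*(-348)) = 95447/(83363 - 144420) = 95447/(-61057) = 95447*(-1/61057) = -95447/61057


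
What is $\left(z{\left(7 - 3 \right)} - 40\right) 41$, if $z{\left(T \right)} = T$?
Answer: $-1476$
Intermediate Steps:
$\left(z{\left(7 - 3 \right)} - 40\right) 41 = \left(\left(7 - 3\right) - 40\right) 41 = \left(4 - 40\right) 41 = \left(-36\right) 41 = -1476$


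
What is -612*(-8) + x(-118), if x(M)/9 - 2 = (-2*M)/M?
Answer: 4896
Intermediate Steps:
x(M) = 0 (x(M) = 18 + 9*((-2*M)/M) = 18 + 9*(-2) = 18 - 18 = 0)
-612*(-8) + x(-118) = -612*(-8) + 0 = 4896 + 0 = 4896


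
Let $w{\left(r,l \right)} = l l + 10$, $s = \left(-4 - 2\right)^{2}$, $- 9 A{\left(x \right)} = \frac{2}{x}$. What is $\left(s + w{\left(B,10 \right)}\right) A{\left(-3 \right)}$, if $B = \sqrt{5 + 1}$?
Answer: $\frac{292}{27} \approx 10.815$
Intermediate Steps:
$A{\left(x \right)} = - \frac{2}{9 x}$ ($A{\left(x \right)} = - \frac{2 \frac{1}{x}}{9} = - \frac{2}{9 x}$)
$s = 36$ ($s = \left(-6\right)^{2} = 36$)
$B = \sqrt{6} \approx 2.4495$
$w{\left(r,l \right)} = 10 + l^{2}$ ($w{\left(r,l \right)} = l^{2} + 10 = 10 + l^{2}$)
$\left(s + w{\left(B,10 \right)}\right) A{\left(-3 \right)} = \left(36 + \left(10 + 10^{2}\right)\right) \left(- \frac{2}{9 \left(-3\right)}\right) = \left(36 + \left(10 + 100\right)\right) \left(\left(- \frac{2}{9}\right) \left(- \frac{1}{3}\right)\right) = \left(36 + 110\right) \frac{2}{27} = 146 \cdot \frac{2}{27} = \frac{292}{27}$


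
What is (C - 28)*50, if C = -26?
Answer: -2700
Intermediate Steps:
(C - 28)*50 = (-26 - 28)*50 = -54*50 = -2700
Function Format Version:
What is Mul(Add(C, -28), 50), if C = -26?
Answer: -2700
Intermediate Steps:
Mul(Add(C, -28), 50) = Mul(Add(-26, -28), 50) = Mul(-54, 50) = -2700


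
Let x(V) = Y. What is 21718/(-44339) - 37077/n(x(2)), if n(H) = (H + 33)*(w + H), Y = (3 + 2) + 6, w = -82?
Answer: 1576110071/138515036 ≈ 11.379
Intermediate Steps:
Y = 11 (Y = 5 + 6 = 11)
x(V) = 11
n(H) = (-82 + H)*(33 + H) (n(H) = (H + 33)*(-82 + H) = (33 + H)*(-82 + H) = (-82 + H)*(33 + H))
21718/(-44339) - 37077/n(x(2)) = 21718/(-44339) - 37077/(-2706 + 11² - 49*11) = 21718*(-1/44339) - 37077/(-2706 + 121 - 539) = -21718/44339 - 37077/(-3124) = -21718/44339 - 37077*(-1/3124) = -21718/44339 + 37077/3124 = 1576110071/138515036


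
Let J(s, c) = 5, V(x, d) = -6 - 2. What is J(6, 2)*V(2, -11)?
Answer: -40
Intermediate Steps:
V(x, d) = -8
J(6, 2)*V(2, -11) = 5*(-8) = -40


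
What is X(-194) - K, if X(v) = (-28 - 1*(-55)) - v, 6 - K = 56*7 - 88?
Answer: 519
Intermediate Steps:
K = -298 (K = 6 - (56*7 - 88) = 6 - (392 - 88) = 6 - 1*304 = 6 - 304 = -298)
X(v) = 27 - v (X(v) = (-28 + 55) - v = 27 - v)
X(-194) - K = (27 - 1*(-194)) - 1*(-298) = (27 + 194) + 298 = 221 + 298 = 519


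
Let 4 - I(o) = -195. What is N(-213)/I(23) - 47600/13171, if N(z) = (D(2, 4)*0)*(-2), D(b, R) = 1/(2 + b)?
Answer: -47600/13171 ≈ -3.6140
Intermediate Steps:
I(o) = 199 (I(o) = 4 - 1*(-195) = 4 + 195 = 199)
N(z) = 0 (N(z) = (0/(2 + 2))*(-2) = (0/4)*(-2) = ((1/4)*0)*(-2) = 0*(-2) = 0)
N(-213)/I(23) - 47600/13171 = 0/199 - 47600/13171 = 0*(1/199) - 47600*1/13171 = 0 - 47600/13171 = -47600/13171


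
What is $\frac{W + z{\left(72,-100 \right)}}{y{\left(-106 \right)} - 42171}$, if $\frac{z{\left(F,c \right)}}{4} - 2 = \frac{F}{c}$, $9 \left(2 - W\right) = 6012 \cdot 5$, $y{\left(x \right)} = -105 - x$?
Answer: $\frac{41661}{527125} \approx 0.079034$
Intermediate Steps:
$W = -3338$ ($W = 2 - \frac{6012 \cdot 5}{9} = 2 - 3340 = -3338$)
$z{\left(F,c \right)} = 8 + \frac{4 F}{c}$ ($z{\left(F,c \right)} = 8 + 4 \frac{F}{c} = 8 + \frac{4 F}{c}$)
$\frac{W + z{\left(72,-100 \right)}}{y{\left(-106 \right)} - 42171} = \frac{-3338 + \left(8 + 4 \cdot 72 \frac{1}{-100}\right)}{\left(-105 - -106\right) - 42171} = \frac{-3338 + \left(8 + 4 \cdot 72 \left(- \frac{1}{100}\right)\right)}{\left(-105 + 106\right) - 42171} = \frac{-3338 + \left(8 - \frac{72}{25}\right)}{1 - 42171} = \frac{-3338 + \frac{128}{25}}{-42170} = \left(- \frac{83322}{25}\right) \left(- \frac{1}{42170}\right) = \frac{41661}{527125}$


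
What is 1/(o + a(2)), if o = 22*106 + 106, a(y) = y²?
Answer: 1/2442 ≈ 0.00040950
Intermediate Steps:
o = 2438 (o = 2332 + 106 = 2438)
1/(o + a(2)) = 1/(2438 + 2²) = 1/(2438 + 4) = 1/2442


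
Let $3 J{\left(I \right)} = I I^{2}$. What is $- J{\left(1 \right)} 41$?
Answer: $- \frac{41}{3} \approx -13.667$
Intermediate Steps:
$J{\left(I \right)} = \frac{I^{3}}{3}$ ($J{\left(I \right)} = \frac{I I^{2}}{3} = \frac{I^{3}}{3}$)
$- J{\left(1 \right)} 41 = - \frac{1^{3}}{3} \cdot 41 = - \frac{1}{3} \cdot 41 = \left(-1\right) \frac{1}{3} \cdot 41 = \left(- \frac{1}{3}\right) 41 = - \frac{41}{3}$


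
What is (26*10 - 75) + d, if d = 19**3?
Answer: 7044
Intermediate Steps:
d = 6859
(26*10 - 75) + d = (26*10 - 75) + 6859 = (260 - 75) + 6859 = 185 + 6859 = 7044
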